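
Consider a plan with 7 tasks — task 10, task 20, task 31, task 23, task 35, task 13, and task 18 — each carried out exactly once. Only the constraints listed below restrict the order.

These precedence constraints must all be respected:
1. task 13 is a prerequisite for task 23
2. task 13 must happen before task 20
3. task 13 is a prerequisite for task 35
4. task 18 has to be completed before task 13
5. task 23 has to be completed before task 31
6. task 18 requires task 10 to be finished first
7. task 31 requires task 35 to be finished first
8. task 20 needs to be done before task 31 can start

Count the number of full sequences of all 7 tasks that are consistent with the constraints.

6

Only task 10 has no prerequisites, so it must go first.
Counting all ways to extend the partial order to a total order gives 6.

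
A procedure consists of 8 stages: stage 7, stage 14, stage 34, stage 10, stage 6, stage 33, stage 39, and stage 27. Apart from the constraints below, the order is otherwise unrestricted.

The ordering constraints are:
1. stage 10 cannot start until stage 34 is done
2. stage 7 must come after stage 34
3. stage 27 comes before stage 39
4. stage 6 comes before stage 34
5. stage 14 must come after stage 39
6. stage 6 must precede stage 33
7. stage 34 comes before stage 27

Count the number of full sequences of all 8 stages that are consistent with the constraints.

140

Stage 6 is the only stage with nothing required before it, so every ordering starts there.
Systematically extending each partial ordering one stage at a time and counting, there are 140 complete orderings.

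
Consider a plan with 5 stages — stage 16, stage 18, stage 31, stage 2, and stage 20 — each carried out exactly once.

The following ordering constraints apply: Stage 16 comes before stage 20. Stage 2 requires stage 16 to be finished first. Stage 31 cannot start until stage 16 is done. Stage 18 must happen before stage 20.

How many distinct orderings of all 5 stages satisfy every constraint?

18

The stages with no prerequisites are stage 16, stage 18; any of them can be placed first.
Enumerating by repeatedly choosing an available stage (one whose prerequisites are all placed) gives 18 distinct complete orderings.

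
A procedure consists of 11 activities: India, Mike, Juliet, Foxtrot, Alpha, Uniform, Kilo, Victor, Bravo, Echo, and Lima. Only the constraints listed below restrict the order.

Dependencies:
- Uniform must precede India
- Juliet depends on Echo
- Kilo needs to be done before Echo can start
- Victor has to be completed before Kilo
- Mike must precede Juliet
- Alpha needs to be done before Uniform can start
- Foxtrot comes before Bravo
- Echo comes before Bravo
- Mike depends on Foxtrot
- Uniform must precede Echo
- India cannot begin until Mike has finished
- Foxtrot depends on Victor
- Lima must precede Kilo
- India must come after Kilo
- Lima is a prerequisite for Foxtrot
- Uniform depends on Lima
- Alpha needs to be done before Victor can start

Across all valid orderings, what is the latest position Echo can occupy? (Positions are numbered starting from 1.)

The activities that are forced after Echo, directly or by a chain of constraints, are Juliet, Bravo. That's 2 activities.
So at least 2 activities follow Echo, putting Echo no later than position 9. That position is achievable by scheduling everything else first.

9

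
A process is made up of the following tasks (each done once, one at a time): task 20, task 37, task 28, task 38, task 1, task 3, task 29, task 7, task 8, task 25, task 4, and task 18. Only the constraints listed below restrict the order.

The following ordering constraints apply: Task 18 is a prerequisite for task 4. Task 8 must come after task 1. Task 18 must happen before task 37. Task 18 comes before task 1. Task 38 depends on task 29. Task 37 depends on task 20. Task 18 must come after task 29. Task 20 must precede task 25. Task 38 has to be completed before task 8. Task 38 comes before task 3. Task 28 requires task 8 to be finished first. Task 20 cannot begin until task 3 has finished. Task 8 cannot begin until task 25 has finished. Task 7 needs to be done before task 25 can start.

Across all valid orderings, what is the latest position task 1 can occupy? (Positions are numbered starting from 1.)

10

Following every chain forward from task 1, the tasks that must come later are task 28, task 8 — 2 of them.
So at least 2 tasks follow task 1, putting task 1 no later than position 10. That position is achievable by scheduling everything else first.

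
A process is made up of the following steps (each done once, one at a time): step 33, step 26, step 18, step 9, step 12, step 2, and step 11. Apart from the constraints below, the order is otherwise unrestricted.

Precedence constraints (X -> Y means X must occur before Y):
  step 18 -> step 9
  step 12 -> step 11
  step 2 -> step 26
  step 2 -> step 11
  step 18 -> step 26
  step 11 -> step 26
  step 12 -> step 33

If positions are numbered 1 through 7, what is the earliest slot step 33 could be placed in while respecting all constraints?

2

The only step forced before step 33 (directly or transitively) is step 12.
So at minimum 1 step comes before step 33, putting step 33 no earlier than position 2. That position is achievable by scheduling exactly that predecessor first.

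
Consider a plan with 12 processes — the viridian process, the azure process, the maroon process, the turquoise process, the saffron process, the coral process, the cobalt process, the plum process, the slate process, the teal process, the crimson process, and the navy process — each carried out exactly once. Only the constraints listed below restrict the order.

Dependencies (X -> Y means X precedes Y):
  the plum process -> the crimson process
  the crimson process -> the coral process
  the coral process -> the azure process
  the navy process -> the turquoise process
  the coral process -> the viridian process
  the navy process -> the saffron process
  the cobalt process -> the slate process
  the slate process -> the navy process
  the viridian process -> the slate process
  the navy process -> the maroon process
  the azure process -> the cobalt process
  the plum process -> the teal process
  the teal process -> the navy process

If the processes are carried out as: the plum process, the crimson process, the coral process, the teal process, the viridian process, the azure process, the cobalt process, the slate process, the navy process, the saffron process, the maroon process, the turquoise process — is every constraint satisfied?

Yes

Every stated constraint is respected: the teal process sits at position 4, ahead of the navy process at position 9, and each of the other listed pairs likewise has the predecessor earlier in the sequence.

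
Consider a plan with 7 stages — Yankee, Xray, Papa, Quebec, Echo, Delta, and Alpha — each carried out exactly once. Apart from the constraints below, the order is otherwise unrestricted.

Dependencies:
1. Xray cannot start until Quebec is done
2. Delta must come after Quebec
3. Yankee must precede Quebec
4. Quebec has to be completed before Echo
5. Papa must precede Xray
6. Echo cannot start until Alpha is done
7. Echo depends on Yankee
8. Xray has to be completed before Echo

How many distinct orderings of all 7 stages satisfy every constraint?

3 stages have no prerequisites (Yankee, Papa, Alpha), so any of them could come first.
Enumerating by repeatedly choosing an available stage (one whose prerequisites are all placed) gives 57 distinct complete orderings.

57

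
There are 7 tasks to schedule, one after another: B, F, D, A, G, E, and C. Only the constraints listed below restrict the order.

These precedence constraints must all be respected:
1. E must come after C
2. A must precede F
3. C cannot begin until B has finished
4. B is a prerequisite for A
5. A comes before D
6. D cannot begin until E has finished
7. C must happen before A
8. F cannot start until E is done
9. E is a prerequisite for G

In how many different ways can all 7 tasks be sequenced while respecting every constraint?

14

B is the only task with nothing required before it, so every ordering starts there.
Counting all ways to extend the partial order to a total order gives 14.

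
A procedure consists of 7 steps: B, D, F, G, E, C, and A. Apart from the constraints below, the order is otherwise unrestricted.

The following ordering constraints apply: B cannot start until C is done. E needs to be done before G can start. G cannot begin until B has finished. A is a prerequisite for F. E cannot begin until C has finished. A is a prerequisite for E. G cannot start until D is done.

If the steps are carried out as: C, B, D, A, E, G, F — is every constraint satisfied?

Yes

Going through the constraints one by one, each required predecessor appears earlier in the sequence than its dependent — e.g. C (position 1) is before E (position 5), as required.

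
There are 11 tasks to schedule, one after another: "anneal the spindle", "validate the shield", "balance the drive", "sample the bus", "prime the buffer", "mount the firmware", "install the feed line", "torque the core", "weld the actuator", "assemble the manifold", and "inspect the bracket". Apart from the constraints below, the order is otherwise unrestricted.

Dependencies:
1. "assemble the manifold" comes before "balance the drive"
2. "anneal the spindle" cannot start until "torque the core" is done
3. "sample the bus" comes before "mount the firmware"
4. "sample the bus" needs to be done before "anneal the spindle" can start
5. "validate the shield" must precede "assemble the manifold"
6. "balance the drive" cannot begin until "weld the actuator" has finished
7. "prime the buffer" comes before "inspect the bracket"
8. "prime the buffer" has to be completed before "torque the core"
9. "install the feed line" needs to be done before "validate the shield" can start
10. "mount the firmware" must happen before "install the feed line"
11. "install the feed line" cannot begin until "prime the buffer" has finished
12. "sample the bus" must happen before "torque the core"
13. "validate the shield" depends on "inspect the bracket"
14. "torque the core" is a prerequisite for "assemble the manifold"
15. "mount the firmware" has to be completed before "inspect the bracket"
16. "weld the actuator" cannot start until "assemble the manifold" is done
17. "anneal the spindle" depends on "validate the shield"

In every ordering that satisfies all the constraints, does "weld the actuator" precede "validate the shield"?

No

The constraints actually force "validate the shield" before "weld the actuator" (via "validate the shield" → "assemble the manifold" → "weld the actuator"), not the other way around.
So "weld the actuator" does not have to come before "validate the shield" — it cannot.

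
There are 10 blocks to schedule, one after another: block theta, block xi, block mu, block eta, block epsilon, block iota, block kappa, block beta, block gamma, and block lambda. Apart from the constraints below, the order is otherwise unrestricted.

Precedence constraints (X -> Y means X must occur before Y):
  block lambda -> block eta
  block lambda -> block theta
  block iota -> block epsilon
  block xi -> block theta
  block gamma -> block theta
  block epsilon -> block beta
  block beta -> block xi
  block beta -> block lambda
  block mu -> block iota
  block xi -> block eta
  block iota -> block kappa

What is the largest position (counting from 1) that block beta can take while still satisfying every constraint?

Following every chain forward from block beta, the blocks that must come later are block theta, block xi, block eta, block lambda — 4 of them.
With 4 mandatory successors out of 10 blocks total, the latest slot for block beta is 10−4 = 6, and it's reachable by doing all non-successors before block beta.

6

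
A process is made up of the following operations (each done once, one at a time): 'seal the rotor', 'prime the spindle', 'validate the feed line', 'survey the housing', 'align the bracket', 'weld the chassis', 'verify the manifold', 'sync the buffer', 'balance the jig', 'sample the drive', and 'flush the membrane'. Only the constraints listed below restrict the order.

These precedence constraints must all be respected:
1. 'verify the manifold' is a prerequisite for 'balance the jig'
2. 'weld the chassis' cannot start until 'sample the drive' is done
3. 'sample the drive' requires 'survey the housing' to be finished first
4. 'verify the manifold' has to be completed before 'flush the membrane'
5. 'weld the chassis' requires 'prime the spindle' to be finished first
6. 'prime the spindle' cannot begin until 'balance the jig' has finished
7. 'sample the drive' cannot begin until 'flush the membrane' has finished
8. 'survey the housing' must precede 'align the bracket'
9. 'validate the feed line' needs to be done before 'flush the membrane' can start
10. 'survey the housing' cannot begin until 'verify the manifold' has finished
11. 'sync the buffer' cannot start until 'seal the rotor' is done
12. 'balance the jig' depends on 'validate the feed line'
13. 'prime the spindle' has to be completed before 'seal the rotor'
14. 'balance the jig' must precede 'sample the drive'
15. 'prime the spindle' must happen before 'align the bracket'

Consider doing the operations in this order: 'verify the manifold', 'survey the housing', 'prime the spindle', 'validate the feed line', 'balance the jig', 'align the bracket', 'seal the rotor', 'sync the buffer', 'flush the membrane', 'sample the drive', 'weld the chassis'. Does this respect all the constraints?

No

Here 'balance the jig' comes after 'prime the spindle'.
Since 'balance the jig' is required before 'prime the spindle', the ordering is invalid.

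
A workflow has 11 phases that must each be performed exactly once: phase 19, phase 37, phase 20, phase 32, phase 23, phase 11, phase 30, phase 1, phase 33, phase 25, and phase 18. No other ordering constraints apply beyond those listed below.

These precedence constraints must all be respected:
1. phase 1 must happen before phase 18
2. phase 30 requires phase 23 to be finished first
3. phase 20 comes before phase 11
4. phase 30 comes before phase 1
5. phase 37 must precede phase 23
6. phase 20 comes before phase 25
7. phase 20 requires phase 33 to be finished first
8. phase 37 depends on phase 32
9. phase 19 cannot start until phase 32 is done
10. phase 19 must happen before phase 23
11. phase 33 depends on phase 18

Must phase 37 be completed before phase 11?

Following the dependencies: phase 37 → phase 23 → phase 30 → phase 1 → phase 18 → phase 33 → phase 20 → phase 11.
So phase 37 must precede phase 11 in any valid ordering.

Yes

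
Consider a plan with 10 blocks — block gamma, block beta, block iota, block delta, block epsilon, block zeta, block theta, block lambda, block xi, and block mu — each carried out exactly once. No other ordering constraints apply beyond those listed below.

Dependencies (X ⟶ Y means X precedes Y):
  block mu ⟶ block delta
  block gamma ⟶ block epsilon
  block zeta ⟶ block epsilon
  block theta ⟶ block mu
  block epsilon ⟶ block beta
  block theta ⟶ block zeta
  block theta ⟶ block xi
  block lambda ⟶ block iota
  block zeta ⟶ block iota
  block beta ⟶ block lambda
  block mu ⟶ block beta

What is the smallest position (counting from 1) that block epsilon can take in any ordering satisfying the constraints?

Working backwards through the constraints from block epsilon, its full set of required predecessors is block gamma, block zeta, block theta — 3 of them.
With 3 mandatory predecessors, the earliest block epsilon can sit is position 3+1 = 4, and placing just those 3 first achieves it.

4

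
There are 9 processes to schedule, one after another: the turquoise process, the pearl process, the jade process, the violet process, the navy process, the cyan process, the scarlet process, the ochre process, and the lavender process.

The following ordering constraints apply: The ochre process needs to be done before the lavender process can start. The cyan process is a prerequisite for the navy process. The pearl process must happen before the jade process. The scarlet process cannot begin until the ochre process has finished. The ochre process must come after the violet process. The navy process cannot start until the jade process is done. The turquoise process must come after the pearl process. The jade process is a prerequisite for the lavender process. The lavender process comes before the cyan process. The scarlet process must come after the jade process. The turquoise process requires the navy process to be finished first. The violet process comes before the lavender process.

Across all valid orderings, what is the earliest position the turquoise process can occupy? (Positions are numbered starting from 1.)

Working backwards through the constraints from the turquoise process, its full set of required predecessors is the pearl process, the jade process, the violet process, the navy process, the cyan process, the ochre process, the lavender process — 7 of them.
With 7 mandatory predecessors, the earliest the turquoise process can sit is position 7+1 = 8, and placing just those 7 first achieves it.

8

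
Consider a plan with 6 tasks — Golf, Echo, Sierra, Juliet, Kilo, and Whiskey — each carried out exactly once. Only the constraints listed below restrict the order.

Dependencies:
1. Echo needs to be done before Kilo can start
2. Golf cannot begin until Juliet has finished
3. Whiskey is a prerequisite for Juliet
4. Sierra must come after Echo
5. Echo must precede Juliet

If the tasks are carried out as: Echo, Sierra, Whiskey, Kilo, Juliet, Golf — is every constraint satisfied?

Checking each listed constraint against this order: for instance, Echo is in position 1 and Juliet in position 5, so that constraint holds — and the remaining constraints check out the same way.

Yes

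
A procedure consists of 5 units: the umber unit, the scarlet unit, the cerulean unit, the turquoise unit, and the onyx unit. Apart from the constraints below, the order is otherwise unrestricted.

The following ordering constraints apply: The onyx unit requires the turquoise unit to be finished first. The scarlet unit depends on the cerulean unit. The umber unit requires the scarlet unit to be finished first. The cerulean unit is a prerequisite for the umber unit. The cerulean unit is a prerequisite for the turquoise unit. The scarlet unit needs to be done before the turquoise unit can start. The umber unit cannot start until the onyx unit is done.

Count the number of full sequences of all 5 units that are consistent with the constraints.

The cerulean unit is the only unit with nothing required before it, so every ordering starts there.
Every unit is then forced in turn, so only 1 complete ordering is consistent with the constraints.

1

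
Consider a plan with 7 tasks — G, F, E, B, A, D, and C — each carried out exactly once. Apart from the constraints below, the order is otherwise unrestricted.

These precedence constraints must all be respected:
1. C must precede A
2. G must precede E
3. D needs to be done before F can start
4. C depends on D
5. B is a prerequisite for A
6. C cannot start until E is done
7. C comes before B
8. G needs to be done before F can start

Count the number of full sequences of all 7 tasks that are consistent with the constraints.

14

2 tasks have no prerequisites (G, D), so any of them could come first.
Counting all ways to extend the partial order to a total order gives 14.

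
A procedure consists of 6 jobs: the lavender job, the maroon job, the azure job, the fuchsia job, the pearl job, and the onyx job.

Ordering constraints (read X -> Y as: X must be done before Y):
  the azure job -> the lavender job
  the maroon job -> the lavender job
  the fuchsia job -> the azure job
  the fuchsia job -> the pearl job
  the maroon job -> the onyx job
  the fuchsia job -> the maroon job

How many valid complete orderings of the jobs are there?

25

Only the fuchsia job has no prerequisites, so it must go first.
Enumerating by repeatedly choosing an available job (one whose prerequisites are all placed) gives 25 distinct complete orderings.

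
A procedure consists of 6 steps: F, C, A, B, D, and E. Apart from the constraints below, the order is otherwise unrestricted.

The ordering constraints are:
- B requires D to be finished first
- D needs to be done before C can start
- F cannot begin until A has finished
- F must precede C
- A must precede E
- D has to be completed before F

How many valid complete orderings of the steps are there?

The steps with no prerequisites are A, D; any of them can be placed first.
Systematically extending each partial ordering one step at a time and counting, there are 30 complete orderings.

30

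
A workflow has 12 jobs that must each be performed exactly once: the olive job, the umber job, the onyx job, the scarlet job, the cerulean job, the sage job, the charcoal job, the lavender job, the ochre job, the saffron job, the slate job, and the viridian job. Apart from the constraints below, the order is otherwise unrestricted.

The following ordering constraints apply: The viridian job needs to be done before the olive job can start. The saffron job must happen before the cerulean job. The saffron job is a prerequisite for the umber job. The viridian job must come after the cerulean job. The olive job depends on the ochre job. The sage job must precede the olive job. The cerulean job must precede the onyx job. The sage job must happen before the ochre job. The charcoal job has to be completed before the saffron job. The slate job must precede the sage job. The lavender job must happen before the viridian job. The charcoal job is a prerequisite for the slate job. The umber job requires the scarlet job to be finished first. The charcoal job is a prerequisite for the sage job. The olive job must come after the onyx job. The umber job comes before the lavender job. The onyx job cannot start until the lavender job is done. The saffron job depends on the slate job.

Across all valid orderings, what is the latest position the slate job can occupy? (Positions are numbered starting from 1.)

Every job that must follow the slate job has to come after it. Tracing all chains starting from the slate job, those jobs are: the olive job, the umber job, the onyx job, the cerulean job, the sage job, the lavender job, the ochre job, the saffron job, the viridian job — 9 in total.
So at least 9 jobs follow the slate job, putting the slate job no later than position 3. That position is achievable by scheduling everything else first.

3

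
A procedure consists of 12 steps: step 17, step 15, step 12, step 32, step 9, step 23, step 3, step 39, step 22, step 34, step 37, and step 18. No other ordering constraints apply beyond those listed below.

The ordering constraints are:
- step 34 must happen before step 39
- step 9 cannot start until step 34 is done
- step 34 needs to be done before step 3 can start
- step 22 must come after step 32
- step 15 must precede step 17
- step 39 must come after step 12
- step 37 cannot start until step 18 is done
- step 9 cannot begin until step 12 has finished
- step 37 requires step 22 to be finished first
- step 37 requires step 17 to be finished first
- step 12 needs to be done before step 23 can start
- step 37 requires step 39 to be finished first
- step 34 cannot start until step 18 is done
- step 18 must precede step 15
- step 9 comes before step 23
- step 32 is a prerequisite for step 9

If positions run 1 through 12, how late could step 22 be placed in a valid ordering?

11

The only step forced after step 22 (directly or by a chain) is step 37.
So at least 1 step follows step 22, putting step 22 no later than position 11. That position is achievable by scheduling everything else first.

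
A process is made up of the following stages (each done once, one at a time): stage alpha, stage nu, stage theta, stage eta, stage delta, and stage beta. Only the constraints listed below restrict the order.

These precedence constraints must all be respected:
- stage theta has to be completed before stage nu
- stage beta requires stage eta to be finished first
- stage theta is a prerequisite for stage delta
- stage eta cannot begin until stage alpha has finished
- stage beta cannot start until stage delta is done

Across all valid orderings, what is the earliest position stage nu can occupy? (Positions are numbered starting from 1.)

2

Working backwards through the constraints from stage nu, its only required predecessor is stage theta.
So at minimum 1 stage comes before stage nu, putting stage nu no earlier than position 2. That position is achievable by scheduling exactly that predecessor first.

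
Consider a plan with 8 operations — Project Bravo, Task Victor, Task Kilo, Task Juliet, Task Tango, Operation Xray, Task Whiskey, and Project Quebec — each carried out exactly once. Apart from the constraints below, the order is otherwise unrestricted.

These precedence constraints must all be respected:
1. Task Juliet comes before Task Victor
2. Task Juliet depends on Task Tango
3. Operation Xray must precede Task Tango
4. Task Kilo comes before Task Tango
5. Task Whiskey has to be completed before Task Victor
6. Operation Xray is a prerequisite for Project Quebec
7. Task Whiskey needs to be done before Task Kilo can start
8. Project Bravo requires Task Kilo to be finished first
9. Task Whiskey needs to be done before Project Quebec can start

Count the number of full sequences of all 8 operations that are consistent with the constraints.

72

The operations with no prerequisites are Operation Xray, Task Whiskey; any of them can be placed first.
Enumerating by repeatedly choosing an available operation (one whose prerequisites are all placed) gives 72 distinct complete orderings.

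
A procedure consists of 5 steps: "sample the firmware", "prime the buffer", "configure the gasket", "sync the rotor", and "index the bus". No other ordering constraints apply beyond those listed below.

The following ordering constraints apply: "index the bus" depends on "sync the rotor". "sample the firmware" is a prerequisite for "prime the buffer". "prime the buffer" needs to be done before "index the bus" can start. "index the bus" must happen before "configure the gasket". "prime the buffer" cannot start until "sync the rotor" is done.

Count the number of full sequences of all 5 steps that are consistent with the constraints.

2

2 steps have no prerequisites ("sample the firmware", "sync the rotor"), so any of them could come first.
Enumerating by repeatedly choosing an available step (one whose prerequisites are all placed) gives 2 distinct complete orderings.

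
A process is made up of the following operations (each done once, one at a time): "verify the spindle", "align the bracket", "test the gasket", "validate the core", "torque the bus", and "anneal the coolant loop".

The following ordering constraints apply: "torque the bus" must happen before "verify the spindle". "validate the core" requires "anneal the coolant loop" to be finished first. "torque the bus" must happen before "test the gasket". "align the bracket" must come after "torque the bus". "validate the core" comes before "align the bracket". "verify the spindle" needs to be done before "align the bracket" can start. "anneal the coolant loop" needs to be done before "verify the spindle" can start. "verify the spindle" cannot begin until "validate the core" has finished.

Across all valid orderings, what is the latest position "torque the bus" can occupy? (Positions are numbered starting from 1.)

3

Every operation that must follow "torque the bus" has to come after it. Tracing all chains starting from "torque the bus", those operations are: "verify the spindle", "align the bracket", "test the gasket" — 3 in total.
So at least 3 operations follow "torque the bus", putting "torque the bus" no later than position 3. That position is achievable by scheduling everything else first.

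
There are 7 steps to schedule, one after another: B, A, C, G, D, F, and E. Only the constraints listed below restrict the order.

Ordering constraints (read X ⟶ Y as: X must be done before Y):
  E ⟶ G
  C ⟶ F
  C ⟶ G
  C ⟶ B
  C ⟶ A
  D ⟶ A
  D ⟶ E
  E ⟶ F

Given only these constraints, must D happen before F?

Tracing the constraints gives a chain: D → E → F.
That forces D before F in every valid schedule.

Yes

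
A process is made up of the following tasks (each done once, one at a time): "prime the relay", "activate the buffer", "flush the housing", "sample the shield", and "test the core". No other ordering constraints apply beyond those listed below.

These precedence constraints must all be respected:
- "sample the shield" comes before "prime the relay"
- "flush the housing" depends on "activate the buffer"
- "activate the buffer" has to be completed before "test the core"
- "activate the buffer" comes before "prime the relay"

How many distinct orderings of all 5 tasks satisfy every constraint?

2 tasks have no prerequisites ("activate the buffer", "sample the shield"), so any of them could come first.
Counting all ways to extend the partial order to a total order gives 18.

18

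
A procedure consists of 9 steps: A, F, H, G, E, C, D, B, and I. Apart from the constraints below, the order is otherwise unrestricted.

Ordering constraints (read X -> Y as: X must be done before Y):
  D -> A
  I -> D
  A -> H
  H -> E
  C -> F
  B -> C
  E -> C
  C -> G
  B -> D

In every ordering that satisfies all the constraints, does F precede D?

There is a chain D → A → H → E → C → F, which puts D before F.
So F does not have to come before D — it cannot.

No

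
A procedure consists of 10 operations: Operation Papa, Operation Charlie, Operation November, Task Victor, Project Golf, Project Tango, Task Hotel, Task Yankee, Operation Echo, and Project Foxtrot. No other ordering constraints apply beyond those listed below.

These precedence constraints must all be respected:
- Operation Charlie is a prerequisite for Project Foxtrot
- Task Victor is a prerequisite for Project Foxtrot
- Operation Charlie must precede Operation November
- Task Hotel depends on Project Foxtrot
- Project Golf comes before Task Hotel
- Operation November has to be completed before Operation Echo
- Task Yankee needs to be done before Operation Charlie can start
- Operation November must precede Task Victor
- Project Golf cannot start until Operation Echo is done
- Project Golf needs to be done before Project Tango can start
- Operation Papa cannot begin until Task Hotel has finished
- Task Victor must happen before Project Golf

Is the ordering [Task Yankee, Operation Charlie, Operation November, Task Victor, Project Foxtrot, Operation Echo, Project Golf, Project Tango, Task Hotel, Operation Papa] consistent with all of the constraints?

Every stated constraint is respected: Project Foxtrot sits at position 5, ahead of Task Hotel at position 9, and each of the other listed pairs likewise has the predecessor earlier in the sequence.

Yes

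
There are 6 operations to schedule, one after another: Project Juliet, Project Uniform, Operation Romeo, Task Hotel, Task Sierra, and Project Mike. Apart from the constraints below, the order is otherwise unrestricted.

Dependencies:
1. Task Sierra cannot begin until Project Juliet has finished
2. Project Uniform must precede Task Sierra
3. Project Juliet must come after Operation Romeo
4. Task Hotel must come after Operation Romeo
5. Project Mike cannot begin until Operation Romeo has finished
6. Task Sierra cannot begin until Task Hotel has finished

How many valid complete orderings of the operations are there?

38

The operations with no prerequisites are Project Uniform, Operation Romeo; any of them can be placed first.
Enumerating by repeatedly choosing an available operation (one whose prerequisites are all placed) gives 38 distinct complete orderings.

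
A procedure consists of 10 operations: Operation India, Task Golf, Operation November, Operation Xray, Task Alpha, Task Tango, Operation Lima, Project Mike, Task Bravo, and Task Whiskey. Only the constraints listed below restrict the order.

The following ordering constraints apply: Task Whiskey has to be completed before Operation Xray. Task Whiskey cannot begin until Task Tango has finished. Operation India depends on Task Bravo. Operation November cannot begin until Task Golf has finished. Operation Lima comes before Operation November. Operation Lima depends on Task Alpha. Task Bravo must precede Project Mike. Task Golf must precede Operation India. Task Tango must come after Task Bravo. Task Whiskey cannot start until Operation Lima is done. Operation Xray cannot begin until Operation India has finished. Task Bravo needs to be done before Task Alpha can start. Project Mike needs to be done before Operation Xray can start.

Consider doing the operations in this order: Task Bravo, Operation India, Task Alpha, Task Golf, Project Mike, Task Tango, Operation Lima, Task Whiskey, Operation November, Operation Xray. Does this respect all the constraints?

The sequence places Operation India ahead of Task Golf.
But one of the constraints requires Task Golf before Operation India, so this ordering violates it.

No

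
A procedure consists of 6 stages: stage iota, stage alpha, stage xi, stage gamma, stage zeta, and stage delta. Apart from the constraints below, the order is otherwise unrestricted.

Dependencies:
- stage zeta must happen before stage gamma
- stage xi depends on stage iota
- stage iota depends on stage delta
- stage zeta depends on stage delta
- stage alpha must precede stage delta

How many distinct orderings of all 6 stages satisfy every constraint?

Stage alpha is the only stage with nothing required before it, so every ordering starts there.
Systematically extending each partial ordering one stage at a time and counting, there are 6 complete orderings.

6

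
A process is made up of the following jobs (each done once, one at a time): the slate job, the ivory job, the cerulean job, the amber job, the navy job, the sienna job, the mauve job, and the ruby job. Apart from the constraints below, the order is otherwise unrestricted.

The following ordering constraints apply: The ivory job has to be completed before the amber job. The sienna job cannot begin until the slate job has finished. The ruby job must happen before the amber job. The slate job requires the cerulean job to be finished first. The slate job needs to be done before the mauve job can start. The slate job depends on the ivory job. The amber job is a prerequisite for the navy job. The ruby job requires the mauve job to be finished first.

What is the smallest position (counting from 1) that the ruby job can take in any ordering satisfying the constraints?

5

Every job that must precede the ruby job has to come before it. Tracing all chains that end at the ruby job, those jobs are: the slate job, the ivory job, the cerulean job, the mauve job — 4 in total.
With 4 mandatory predecessors, the earliest the ruby job can sit is position 4+1 = 5, and placing just those 4 first achieves it.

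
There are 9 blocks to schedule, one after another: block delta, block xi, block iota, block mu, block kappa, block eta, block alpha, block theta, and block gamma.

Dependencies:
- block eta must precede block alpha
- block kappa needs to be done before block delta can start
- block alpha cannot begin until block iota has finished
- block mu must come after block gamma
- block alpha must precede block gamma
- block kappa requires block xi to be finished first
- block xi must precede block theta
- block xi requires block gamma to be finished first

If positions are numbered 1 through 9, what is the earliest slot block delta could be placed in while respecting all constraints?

Working backwards through the constraints from block delta, its full set of required predecessors is block xi, block iota, block kappa, block eta, block alpha, block gamma — 6 of them.
With 6 mandatory predecessors, the earliest block delta can sit is position 6+1 = 7, and placing just those 6 first achieves it.

7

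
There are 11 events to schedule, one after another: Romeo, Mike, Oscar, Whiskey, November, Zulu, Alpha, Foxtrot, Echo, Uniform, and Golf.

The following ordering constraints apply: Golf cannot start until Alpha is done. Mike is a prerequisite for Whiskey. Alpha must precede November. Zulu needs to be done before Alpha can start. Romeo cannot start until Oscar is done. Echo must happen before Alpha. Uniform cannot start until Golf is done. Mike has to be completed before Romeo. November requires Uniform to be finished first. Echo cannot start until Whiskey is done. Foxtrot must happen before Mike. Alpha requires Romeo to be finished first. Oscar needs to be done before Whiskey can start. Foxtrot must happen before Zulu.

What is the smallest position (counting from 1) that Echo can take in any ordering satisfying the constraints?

5

Every event that must precede Echo has to come before it. Tracing all chains that end at Echo, those events are: Mike, Oscar, Whiskey, Foxtrot — 4 in total.
With 4 mandatory predecessors, the earliest Echo can sit is position 4+1 = 5, and placing just those 4 first achieves it.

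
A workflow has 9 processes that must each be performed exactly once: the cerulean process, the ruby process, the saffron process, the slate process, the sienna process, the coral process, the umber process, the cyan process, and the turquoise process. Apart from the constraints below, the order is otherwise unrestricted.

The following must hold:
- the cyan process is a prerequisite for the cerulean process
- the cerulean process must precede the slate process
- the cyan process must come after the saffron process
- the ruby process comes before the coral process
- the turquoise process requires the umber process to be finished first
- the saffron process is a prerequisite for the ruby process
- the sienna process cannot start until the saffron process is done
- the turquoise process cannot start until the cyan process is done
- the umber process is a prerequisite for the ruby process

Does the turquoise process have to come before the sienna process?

No

Nothing in the constraints links the turquoise process and the sienna process; they are unordered relative to each other.
A valid ordering placing the sienna process before the turquoise process exists, so the answer is no.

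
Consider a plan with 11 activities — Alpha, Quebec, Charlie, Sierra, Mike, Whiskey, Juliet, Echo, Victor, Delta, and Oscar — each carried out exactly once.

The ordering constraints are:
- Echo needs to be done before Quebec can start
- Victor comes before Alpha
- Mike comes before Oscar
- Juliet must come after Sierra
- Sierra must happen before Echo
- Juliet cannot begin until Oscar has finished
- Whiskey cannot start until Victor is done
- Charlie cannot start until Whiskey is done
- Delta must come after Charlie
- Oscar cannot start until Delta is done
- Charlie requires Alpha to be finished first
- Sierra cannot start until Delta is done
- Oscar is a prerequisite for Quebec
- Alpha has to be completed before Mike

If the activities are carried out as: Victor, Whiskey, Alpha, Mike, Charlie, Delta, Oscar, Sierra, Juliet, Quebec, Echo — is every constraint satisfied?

No

The sequence places Quebec ahead of Echo.
Since Echo is required before Quebec, the ordering is invalid.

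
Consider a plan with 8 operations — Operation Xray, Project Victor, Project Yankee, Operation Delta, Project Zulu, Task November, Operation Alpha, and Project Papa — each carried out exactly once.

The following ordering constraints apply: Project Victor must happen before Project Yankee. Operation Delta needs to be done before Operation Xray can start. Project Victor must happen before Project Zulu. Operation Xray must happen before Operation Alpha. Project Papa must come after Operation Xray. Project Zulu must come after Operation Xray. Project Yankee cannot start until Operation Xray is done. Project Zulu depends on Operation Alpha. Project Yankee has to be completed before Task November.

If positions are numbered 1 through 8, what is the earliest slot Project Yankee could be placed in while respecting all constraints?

Working backwards through the constraints from Project Yankee, its full set of required predecessors is Operation Xray, Project Victor, Operation Delta — 3 of them.
So at minimum 3 operations come before Project Yankee, putting Project Yankee no earlier than position 4. That position is achievable by scheduling exactly those predecessors first.

4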